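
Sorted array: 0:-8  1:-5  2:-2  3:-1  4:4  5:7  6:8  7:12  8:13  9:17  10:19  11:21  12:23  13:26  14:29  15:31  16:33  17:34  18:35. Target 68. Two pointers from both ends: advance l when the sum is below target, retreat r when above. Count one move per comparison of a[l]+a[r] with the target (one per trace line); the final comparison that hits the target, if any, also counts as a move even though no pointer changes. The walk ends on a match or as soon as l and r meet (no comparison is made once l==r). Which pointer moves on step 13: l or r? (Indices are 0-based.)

l

l=0 r=18: -8+35=27 <68, l++
l=1 r=18: -5+35=30 <68, l++
l=2 r=18: -2+35=33 <68, l++
l=3 r=18: -1+35=34 <68, l++
l=4 r=18: 4+35=39 <68, l++
l=5 r=18: 7+35=42 <68, l++
l=6 r=18: 8+35=43 <68, l++
l=7 r=18: 12+35=47 <68, l++
l=8 r=18: 13+35=48 <68, l++
l=9 r=18: 17+35=52 <68, l++
l=10 r=18: 19+35=54 <68, l++
l=11 r=18: 21+35=56 <68, l++
l=12 r=18: 23+35=58 <68, l++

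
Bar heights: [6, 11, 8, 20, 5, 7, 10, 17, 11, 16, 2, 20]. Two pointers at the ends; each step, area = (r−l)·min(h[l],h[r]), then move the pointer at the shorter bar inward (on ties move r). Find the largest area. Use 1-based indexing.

max area = 160

l=1 r=12: min(6,20)*11=66 best=66 *, l++
l=2 r=12: min(11,20)*10=110 best=110 *, l++
l=3 r=12: min(8,20)*9=72 best=110, l++
l=4 r=12: min(20,20)*8=160 best=160 *, r--
l=4 r=11: min(20,2)*7=14 best=160, r--
l=4 r=10: min(20,16)*6=96 best=160, r--
l=4 r=9: min(20,11)*5=55 best=160, r--
l=4 r=8: min(20,17)*4=68 best=160, r--
l=4 r=7: min(20,10)*3=30 best=160, r--
l=4 r=6: min(20,7)*2=14 best=160, r--
l=4 r=5: min(20,5)*1=5 best=160, r--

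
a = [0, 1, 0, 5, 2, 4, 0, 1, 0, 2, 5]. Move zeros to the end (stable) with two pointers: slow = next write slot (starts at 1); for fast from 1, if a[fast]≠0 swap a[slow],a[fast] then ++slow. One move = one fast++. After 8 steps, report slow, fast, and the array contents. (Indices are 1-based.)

slow=6, fast=9, a=[1, 5, 2, 4, 1, 0, 0, 0, 0, 2, 5]

slow=1 fast=1: a[fast]=0, fast++
slow=1 fast=2: a[fast]=1≠0 swap→a[1]=1, slow++,fast++
slow=2 fast=3: a[fast]=0, fast++
slow=2 fast=4: a[fast]=5≠0 swap→a[2]=5, slow++,fast++
slow=3 fast=5: a[fast]=2≠0 swap→a[3]=2, slow++,fast++
slow=4 fast=6: a[fast]=4≠0 swap→a[4]=4, slow++,fast++
slow=5 fast=7: a[fast]=0, fast++
slow=5 fast=8: a[fast]=1≠0 swap→a[5]=1, slow++,fast++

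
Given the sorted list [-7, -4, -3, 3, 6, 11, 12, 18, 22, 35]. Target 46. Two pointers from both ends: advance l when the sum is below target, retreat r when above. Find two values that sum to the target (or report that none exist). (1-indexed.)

(11, 35)

l=1 r=10: -7+35=28 <46, l++
l=2 r=10: -4+35=31 <46, l++
l=3 r=10: -3+35=32 <46, l++
l=4 r=10: 3+35=38 <46, l++
l=5 r=10: 6+35=41 <46, l++
l=6 r=10: 11+35=46, found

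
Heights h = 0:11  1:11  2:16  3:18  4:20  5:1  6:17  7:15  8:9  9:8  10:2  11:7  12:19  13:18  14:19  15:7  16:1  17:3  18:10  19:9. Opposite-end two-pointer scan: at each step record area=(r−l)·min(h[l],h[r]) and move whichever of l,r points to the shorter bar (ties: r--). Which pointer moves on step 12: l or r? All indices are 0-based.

[0,19] min(11,9)*19=171 best=171 * → r--
[0,18] min(11,10)*18=180 best=180 * → r--
[0,17] min(11,3)*17=51 best=180 → r--
[0,16] min(11,1)*16=16 best=180 → r--
[0,15] min(11,7)*15=105 best=180 → r--
[0,14] min(11,19)*14=154 best=180 → l++
[1,14] min(11,19)*13=143 best=180 → l++
[2,14] min(16,19)*12=192 best=192 * → l++
[3,14] min(18,19)*11=198 best=198 * → l++
[4,14] min(20,19)*10=190 best=198 → r--
[4,13] min(20,18)*9=162 best=198 → r--
[4,12] min(20,19)*8=152 best=198 → r--

r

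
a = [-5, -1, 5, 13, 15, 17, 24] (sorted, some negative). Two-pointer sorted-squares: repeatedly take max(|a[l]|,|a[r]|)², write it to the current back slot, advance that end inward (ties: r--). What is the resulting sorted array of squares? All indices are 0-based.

[1, 25, 25, 169, 225, 289, 576]

l=0 r=6: |-5|<=|24| out[6]=576, r--
l=0 r=5: |-5|<=|17| out[5]=289, r--
l=0 r=4: |-5|<=|15| out[4]=225, r--
l=0 r=3: |-5|<=|13| out[3]=169, r--
l=0 r=2: |-5|<=|5| out[2]=25, r--
l=0 r=1: |-5|>|-1| out[1]=25, l++
l=1 r=1: |-1|<=|-1| out[0]=1, r--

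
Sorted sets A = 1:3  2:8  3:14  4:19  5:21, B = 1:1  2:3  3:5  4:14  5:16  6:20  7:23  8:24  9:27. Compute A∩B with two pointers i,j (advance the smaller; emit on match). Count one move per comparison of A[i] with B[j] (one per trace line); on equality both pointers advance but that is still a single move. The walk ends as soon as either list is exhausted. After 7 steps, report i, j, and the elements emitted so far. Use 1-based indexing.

i=1 j=1: 3>1, j++
i=1 j=2: 3==3 emit, i++,j++
i=2 j=3: 8>5, j++
i=2 j=4: 8<14, i++
i=3 j=4: 14==14 emit, i++,j++
i=4 j=5: 19>16, j++
i=4 j=6: 19<20, i++

i=5, j=6, emitted=[3, 14]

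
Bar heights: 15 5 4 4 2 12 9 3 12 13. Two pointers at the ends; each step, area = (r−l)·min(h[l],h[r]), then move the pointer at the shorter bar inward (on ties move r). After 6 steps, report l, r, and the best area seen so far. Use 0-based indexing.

l=0, r=3, best area=117

[0,9] min(15,13)*9=117 best=117 * → r--
[0,8] min(15,12)*8=96 best=117 → r--
[0,7] min(15,3)*7=21 best=117 → r--
[0,6] min(15,9)*6=54 best=117 → r--
[0,5] min(15,12)*5=60 best=117 → r--
[0,4] min(15,2)*4=8 best=117 → r--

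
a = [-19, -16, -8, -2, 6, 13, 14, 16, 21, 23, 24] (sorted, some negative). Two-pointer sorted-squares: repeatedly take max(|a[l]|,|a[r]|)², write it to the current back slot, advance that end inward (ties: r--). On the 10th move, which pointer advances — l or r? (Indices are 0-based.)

r

l=0 r=10: |-19|<=|24| out[10]=576, r--
l=0 r=9: |-19|<=|23| out[9]=529, r--
l=0 r=8: |-19|<=|21| out[8]=441, r--
l=0 r=7: |-19|>|16| out[7]=361, l++
l=1 r=7: |-16|<=|16| out[6]=256, r--
l=1 r=6: |-16|>|14| out[5]=256, l++
l=2 r=6: |-8|<=|14| out[4]=196, r--
l=2 r=5: |-8|<=|13| out[3]=169, r--
l=2 r=4: |-8|>|6| out[2]=64, l++
l=3 r=4: |-2|<=|6| out[1]=36, r--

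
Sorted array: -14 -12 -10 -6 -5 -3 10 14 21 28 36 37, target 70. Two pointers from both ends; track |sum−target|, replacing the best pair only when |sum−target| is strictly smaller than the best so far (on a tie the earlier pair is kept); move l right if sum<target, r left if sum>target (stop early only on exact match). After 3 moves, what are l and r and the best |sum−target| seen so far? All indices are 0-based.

l=0 r=11: -14+37=23 d=47 *, l++
l=1 r=11: -12+37=25 d=45 *, l++
l=2 r=11: -10+37=27 d=43 *, l++

l=3, r=11, best |Δ|=43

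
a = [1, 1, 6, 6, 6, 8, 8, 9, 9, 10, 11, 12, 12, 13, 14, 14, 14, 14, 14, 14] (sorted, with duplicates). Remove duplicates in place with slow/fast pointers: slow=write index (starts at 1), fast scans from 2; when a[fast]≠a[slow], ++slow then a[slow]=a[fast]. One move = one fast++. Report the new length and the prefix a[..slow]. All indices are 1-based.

slow=1 fast=2: a[fast]=1=a[slow] dup, fast++
slow=1 fast=3: a[fast]=6≠a[slow]=1 write a[2]=6, slow++,fast++
slow=2 fast=4: a[fast]=6=a[slow] dup, fast++
slow=2 fast=5: a[fast]=6=a[slow] dup, fast++
slow=2 fast=6: a[fast]=8≠a[slow]=6 write a[3]=8, slow++,fast++
slow=3 fast=7: a[fast]=8=a[slow] dup, fast++
slow=3 fast=8: a[fast]=9≠a[slow]=8 write a[4]=9, slow++,fast++
slow=4 fast=9: a[fast]=9=a[slow] dup, fast++
slow=4 fast=10: a[fast]=10≠a[slow]=9 write a[5]=10, slow++,fast++
slow=5 fast=11: a[fast]=11≠a[slow]=10 write a[6]=11, slow++,fast++
slow=6 fast=12: a[fast]=12≠a[slow]=11 write a[7]=12, slow++,fast++
slow=7 fast=13: a[fast]=12=a[slow] dup, fast++
slow=7 fast=14: a[fast]=13≠a[slow]=12 write a[8]=13, slow++,fast++
slow=8 fast=15: a[fast]=14≠a[slow]=13 write a[9]=14, slow++,fast++
slow=9 fast=16: a[fast]=14=a[slow] dup, fast++
slow=9 fast=17: a[fast]=14=a[slow] dup, fast++
slow=9 fast=18: a[fast]=14=a[slow] dup, fast++
slow=9 fast=19: a[fast]=14=a[slow] dup, fast++
slow=9 fast=20: a[fast]=14=a[slow] dup, fast++

length 9; prefix = [1, 6, 8, 9, 10, 11, 12, 13, 14]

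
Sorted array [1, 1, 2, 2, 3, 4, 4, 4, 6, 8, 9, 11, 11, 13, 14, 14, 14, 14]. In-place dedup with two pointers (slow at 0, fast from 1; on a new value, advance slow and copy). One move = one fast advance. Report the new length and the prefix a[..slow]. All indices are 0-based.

slow=0 fast=1: a[fast]=1=a[slow] dup, fast++
slow=0 fast=2: a[fast]=2≠a[slow]=1 write a[1]=2, slow++,fast++
slow=1 fast=3: a[fast]=2=a[slow] dup, fast++
slow=1 fast=4: a[fast]=3≠a[slow]=2 write a[2]=3, slow++,fast++
slow=2 fast=5: a[fast]=4≠a[slow]=3 write a[3]=4, slow++,fast++
slow=3 fast=6: a[fast]=4=a[slow] dup, fast++
slow=3 fast=7: a[fast]=4=a[slow] dup, fast++
slow=3 fast=8: a[fast]=6≠a[slow]=4 write a[4]=6, slow++,fast++
slow=4 fast=9: a[fast]=8≠a[slow]=6 write a[5]=8, slow++,fast++
slow=5 fast=10: a[fast]=9≠a[slow]=8 write a[6]=9, slow++,fast++
slow=6 fast=11: a[fast]=11≠a[slow]=9 write a[7]=11, slow++,fast++
slow=7 fast=12: a[fast]=11=a[slow] dup, fast++
slow=7 fast=13: a[fast]=13≠a[slow]=11 write a[8]=13, slow++,fast++
slow=8 fast=14: a[fast]=14≠a[slow]=13 write a[9]=14, slow++,fast++
slow=9 fast=15: a[fast]=14=a[slow] dup, fast++
slow=9 fast=16: a[fast]=14=a[slow] dup, fast++
slow=9 fast=17: a[fast]=14=a[slow] dup, fast++

length 10; prefix = [1, 2, 3, 4, 6, 8, 9, 11, 13, 14]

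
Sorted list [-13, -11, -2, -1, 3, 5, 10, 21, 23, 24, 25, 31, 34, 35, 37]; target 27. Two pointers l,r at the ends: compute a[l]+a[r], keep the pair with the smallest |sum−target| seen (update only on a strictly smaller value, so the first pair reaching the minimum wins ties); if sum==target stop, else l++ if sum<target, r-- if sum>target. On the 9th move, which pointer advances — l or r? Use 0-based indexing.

r

[0,14] -13+37=24 d=3 * → l++
[1,14] -11+37=26 d=1 * → l++
[2,14] -2+37=35 d=8 → r--
[2,13] -2+35=33 d=6 → r--
[2,12] -2+34=32 d=5 → r--
[2,11] -2+31=29 d=2 → r--
[2,10] -2+25=23 d=4 → l++
[3,10] -1+25=24 d=3 → l++
[4,10] 3+25=28 d=1 → r--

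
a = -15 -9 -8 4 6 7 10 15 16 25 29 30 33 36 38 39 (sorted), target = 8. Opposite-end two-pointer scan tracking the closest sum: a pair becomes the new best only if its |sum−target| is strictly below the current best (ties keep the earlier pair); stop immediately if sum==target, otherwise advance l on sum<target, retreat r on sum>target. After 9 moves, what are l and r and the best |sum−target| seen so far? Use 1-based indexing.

l=3, r=9, best |Δ|=1

[1,16] -15+39=24 d=16 * → r--
[1,15] -15+38=23 d=15 * → r--
[1,14] -15+36=21 d=13 * → r--
[1,13] -15+33=18 d=10 * → r--
[1,12] -15+30=15 d=7 * → r--
[1,11] -15+29=14 d=6 * → r--
[1,10] -15+25=10 d=2 * → r--
[1,9] -15+16=1 d=7 → l++
[2,9] -9+16=7 d=1 * → l++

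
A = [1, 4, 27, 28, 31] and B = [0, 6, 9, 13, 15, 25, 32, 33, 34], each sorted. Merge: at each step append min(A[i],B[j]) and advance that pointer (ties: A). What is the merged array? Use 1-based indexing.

i=1 j=1: A[i]=1>B[j]=0 take 0, j++
i=1 j=2: A[i]=1<=B[j]=6 take 1, i++
i=2 j=2: A[i]=4<=B[j]=6 take 4, i++
i=3 j=2: A[i]=27>B[j]=6 take 6, j++
i=3 j=3: A[i]=27>B[j]=9 take 9, j++
i=3 j=4: A[i]=27>B[j]=13 take 13, j++
i=3 j=5: A[i]=27>B[j]=15 take 15, j++
i=3 j=6: A[i]=27>B[j]=25 take 25, j++
i=3 j=7: A[i]=27<=B[j]=32 take 27, i++
i=4 j=7: A[i]=28<=B[j]=32 take 28, i++
i=5 j=7: A[i]=31<=B[j]=32 take 31, i++
i=6 j=7: A done, take B[j]=32, j++
i=6 j=8: A done, take B[j]=33, j++
i=6 j=9: A done, take B[j]=34, j++

[0, 1, 4, 6, 9, 13, 15, 25, 27, 28, 31, 32, 33, 34]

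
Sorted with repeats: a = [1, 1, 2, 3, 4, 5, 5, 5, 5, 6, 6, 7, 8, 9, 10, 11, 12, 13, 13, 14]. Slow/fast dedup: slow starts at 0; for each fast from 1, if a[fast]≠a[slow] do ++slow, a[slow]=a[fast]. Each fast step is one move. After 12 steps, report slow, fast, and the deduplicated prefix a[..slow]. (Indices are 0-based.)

slow=7, fast=13, prefix=[1, 2, 3, 4, 5, 6, 7, 8]

(s=0,f=1) a[fast]=1=a[slow] dup → fast++
(s=0,f=2) a[fast]=2≠a[slow]=1 write a[1]=2 → slow++,fast++
(s=1,f=3) a[fast]=3≠a[slow]=2 write a[2]=3 → slow++,fast++
(s=2,f=4) a[fast]=4≠a[slow]=3 write a[3]=4 → slow++,fast++
(s=3,f=5) a[fast]=5≠a[slow]=4 write a[4]=5 → slow++,fast++
(s=4,f=6) a[fast]=5=a[slow] dup → fast++
(s=4,f=7) a[fast]=5=a[slow] dup → fast++
(s=4,f=8) a[fast]=5=a[slow] dup → fast++
(s=4,f=9) a[fast]=6≠a[slow]=5 write a[5]=6 → slow++,fast++
(s=5,f=10) a[fast]=6=a[slow] dup → fast++
(s=5,f=11) a[fast]=7≠a[slow]=6 write a[6]=7 → slow++,fast++
(s=6,f=12) a[fast]=8≠a[slow]=7 write a[7]=8 → slow++,fast++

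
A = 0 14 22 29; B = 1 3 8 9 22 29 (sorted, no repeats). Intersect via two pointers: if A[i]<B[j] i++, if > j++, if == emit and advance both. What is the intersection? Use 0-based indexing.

[i=0,j=0] 0<1 → i++
[i=1,j=0] 14>1 → j++
[i=1,j=1] 14>3 → j++
[i=1,j=2] 14>8 → j++
[i=1,j=3] 14>9 → j++
[i=1,j=4] 14<22 → i++
[i=2,j=4] 22==22 emit → i++,j++
[i=3,j=5] 29==29 emit → i++,j++

intersection = [22, 29]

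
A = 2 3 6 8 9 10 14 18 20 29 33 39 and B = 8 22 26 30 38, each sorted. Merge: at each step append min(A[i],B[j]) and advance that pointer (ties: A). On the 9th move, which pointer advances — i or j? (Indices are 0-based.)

i=0 j=0: A[i]=2<=B[j]=8 take 2, i++
i=1 j=0: A[i]=3<=B[j]=8 take 3, i++
i=2 j=0: A[i]=6<=B[j]=8 take 6, i++
i=3 j=0: A[i]=8<=B[j]=8 take 8, i++
i=4 j=0: A[i]=9>B[j]=8 take 8, j++
i=4 j=1: A[i]=9<=B[j]=22 take 9, i++
i=5 j=1: A[i]=10<=B[j]=22 take 10, i++
i=6 j=1: A[i]=14<=B[j]=22 take 14, i++
i=7 j=1: A[i]=18<=B[j]=22 take 18, i++

i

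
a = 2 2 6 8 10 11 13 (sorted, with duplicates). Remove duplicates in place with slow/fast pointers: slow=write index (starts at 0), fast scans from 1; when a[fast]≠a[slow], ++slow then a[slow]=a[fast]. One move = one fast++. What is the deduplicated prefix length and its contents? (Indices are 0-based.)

slow=0 fast=1: a[fast]=2=a[slow] dup, fast++
slow=0 fast=2: a[fast]=6≠a[slow]=2 write a[1]=6, slow++,fast++
slow=1 fast=3: a[fast]=8≠a[slow]=6 write a[2]=8, slow++,fast++
slow=2 fast=4: a[fast]=10≠a[slow]=8 write a[3]=10, slow++,fast++
slow=3 fast=5: a[fast]=11≠a[slow]=10 write a[4]=11, slow++,fast++
slow=4 fast=6: a[fast]=13≠a[slow]=11 write a[5]=13, slow++,fast++

length 6; prefix = [2, 6, 8, 10, 11, 13]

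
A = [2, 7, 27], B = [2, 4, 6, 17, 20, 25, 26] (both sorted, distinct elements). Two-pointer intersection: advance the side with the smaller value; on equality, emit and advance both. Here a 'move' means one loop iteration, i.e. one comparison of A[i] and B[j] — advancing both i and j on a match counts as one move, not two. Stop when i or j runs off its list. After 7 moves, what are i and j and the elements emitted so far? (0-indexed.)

[i=0,j=0] 2==2 emit → i++,j++
[i=1,j=1] 7>4 → j++
[i=1,j=2] 7>6 → j++
[i=1,j=3] 7<17 → i++
[i=2,j=3] 27>17 → j++
[i=2,j=4] 27>20 → j++
[i=2,j=5] 27>25 → j++

i=2, j=6, emitted=[2]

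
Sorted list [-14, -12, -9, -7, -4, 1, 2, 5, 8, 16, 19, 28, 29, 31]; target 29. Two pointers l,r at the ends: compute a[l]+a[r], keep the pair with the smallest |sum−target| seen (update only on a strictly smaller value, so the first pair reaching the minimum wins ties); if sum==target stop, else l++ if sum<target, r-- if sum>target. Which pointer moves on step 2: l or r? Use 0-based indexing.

[0,13] -14+31=17 d=12 * → l++
[1,13] -12+31=19 d=10 * → l++

l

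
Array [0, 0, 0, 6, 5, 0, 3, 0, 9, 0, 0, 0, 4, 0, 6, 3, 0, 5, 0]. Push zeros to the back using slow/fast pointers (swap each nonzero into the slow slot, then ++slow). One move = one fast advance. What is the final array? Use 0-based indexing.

[6, 5, 3, 9, 4, 6, 3, 5, 0, 0, 0, 0, 0, 0, 0, 0, 0, 0, 0]

slow=0 fast=0: a[fast]=0, fast++
slow=0 fast=1: a[fast]=0, fast++
slow=0 fast=2: a[fast]=0, fast++
slow=0 fast=3: a[fast]=6≠0 swap→a[0]=6, slow++,fast++
slow=1 fast=4: a[fast]=5≠0 swap→a[1]=5, slow++,fast++
slow=2 fast=5: a[fast]=0, fast++
slow=2 fast=6: a[fast]=3≠0 swap→a[2]=3, slow++,fast++
slow=3 fast=7: a[fast]=0, fast++
slow=3 fast=8: a[fast]=9≠0 swap→a[3]=9, slow++,fast++
slow=4 fast=9: a[fast]=0, fast++
slow=4 fast=10: a[fast]=0, fast++
slow=4 fast=11: a[fast]=0, fast++
slow=4 fast=12: a[fast]=4≠0 swap→a[4]=4, slow++,fast++
slow=5 fast=13: a[fast]=0, fast++
slow=5 fast=14: a[fast]=6≠0 swap→a[5]=6, slow++,fast++
slow=6 fast=15: a[fast]=3≠0 swap→a[6]=3, slow++,fast++
slow=7 fast=16: a[fast]=0, fast++
slow=7 fast=17: a[fast]=5≠0 swap→a[7]=5, slow++,fast++
slow=8 fast=18: a[fast]=0, fast++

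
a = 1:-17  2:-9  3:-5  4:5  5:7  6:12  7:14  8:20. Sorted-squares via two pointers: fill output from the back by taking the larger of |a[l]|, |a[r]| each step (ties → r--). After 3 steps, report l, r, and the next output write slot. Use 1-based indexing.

l=1 r=8: |-17|<=|20| out[8]=400, r--
l=1 r=7: |-17|>|14| out[7]=289, l++
l=2 r=7: |-9|<=|14| out[6]=196, r--

l=2, r=6, next write slot=5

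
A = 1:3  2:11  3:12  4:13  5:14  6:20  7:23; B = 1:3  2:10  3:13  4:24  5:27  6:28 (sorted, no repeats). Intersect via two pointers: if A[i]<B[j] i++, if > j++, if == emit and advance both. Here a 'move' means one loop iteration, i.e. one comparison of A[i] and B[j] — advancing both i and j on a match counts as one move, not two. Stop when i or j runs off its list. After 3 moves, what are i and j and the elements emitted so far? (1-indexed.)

[i=1,j=1] 3==3 emit → i++,j++
[i=2,j=2] 11>10 → j++
[i=2,j=3] 11<13 → i++

i=3, j=3, emitted=[3]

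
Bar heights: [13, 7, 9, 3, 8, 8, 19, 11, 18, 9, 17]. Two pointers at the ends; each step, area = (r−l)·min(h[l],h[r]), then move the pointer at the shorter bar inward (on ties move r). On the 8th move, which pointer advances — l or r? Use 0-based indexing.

r

l=0 r=10: min(13,17)*10=130 best=130 *, l++
l=1 r=10: min(7,17)*9=63 best=130, l++
l=2 r=10: min(9,17)*8=72 best=130, l++
l=3 r=10: min(3,17)*7=21 best=130, l++
l=4 r=10: min(8,17)*6=48 best=130, l++
l=5 r=10: min(8,17)*5=40 best=130, l++
l=6 r=10: min(19,17)*4=68 best=130, r--
l=6 r=9: min(19,9)*3=27 best=130, r--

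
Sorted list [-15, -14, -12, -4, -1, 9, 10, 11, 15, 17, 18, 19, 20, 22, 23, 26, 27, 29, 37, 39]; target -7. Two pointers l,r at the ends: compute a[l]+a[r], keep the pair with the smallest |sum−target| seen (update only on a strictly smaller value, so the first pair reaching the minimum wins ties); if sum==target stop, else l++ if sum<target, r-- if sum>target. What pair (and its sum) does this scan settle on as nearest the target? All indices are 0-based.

[0,19] -15+39=24 d=31 * → r--
[0,18] -15+37=22 d=29 * → r--
[0,17] -15+29=14 d=21 * → r--
[0,16] -15+27=12 d=19 * → r--
[0,15] -15+26=11 d=18 * → r--
[0,14] -15+23=8 d=15 * → r--
[0,13] -15+22=7 d=14 * → r--
[0,12] -15+20=5 d=12 * → r--
[0,11] -15+19=4 d=11 * → r--
[0,10] -15+18=3 d=10 * → r--
[0,9] -15+17=2 d=9 * → r--
[0,8] -15+15=0 d=7 * → r--
[0,7] -15+11=-4 d=3 * → r--
[0,6] -15+10=-5 d=2 * → r--
[0,5] -15+9=-6 d=1 * → r--
[0,4] -15+-1=-16 d=9 → l++
[1,4] -14+-1=-15 d=8 → l++
[2,4] -12+-1=-13 d=6 → l++
[3,4] -4+-1=-5 d=2 → r--

pair (-15, 9) with sum -6 (|Δ|=1)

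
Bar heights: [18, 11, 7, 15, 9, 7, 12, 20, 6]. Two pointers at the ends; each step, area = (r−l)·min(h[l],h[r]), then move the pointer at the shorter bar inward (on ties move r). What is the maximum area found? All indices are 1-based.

max area = 126

[1,9] min(18,6)*8=48 best=48 * → r--
[1,8] min(18,20)*7=126 best=126 * → l++
[2,8] min(11,20)*6=66 best=126 → l++
[3,8] min(7,20)*5=35 best=126 → l++
[4,8] min(15,20)*4=60 best=126 → l++
[5,8] min(9,20)*3=27 best=126 → l++
[6,8] min(7,20)*2=14 best=126 → l++
[7,8] min(12,20)*1=12 best=126 → l++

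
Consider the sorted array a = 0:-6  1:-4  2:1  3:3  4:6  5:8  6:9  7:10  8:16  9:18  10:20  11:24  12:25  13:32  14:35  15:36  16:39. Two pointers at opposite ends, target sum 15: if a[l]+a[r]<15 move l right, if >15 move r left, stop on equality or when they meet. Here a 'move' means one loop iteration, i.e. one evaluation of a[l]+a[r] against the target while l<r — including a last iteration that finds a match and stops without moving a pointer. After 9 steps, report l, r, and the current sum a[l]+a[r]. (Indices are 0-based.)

[0,16] -6+39=33 >15 → r--
[0,15] -6+36=30 >15 → r--
[0,14] -6+35=29 >15 → r--
[0,13] -6+32=26 >15 → r--
[0,12] -6+25=19 >15 → r--
[0,11] -6+24=18 >15 → r--
[0,10] -6+20=14 <15 → l++
[1,10] -4+20=16 >15 → r--
[1,9] -4+18=14 <15 → l++

l=2, r=9, sum=19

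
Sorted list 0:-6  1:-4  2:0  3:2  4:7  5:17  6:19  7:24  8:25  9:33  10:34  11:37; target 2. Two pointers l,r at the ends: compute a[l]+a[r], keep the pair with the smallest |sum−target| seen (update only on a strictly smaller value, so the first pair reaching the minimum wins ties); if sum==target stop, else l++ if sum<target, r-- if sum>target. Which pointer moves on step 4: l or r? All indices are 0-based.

[0,11] -6+37=31 d=29 * → r--
[0,10] -6+34=28 d=26 * → r--
[0,9] -6+33=27 d=25 * → r--
[0,8] -6+25=19 d=17 * → r--

r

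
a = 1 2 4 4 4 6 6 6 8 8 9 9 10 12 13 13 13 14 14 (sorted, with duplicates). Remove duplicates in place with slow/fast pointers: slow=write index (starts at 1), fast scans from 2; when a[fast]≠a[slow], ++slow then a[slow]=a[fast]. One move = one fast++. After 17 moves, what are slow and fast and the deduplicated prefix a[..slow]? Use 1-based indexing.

slow=1 fast=2: a[fast]=2≠a[slow]=1 write a[2]=2, slow++,fast++
slow=2 fast=3: a[fast]=4≠a[slow]=2 write a[3]=4, slow++,fast++
slow=3 fast=4: a[fast]=4=a[slow] dup, fast++
slow=3 fast=5: a[fast]=4=a[slow] dup, fast++
slow=3 fast=6: a[fast]=6≠a[slow]=4 write a[4]=6, slow++,fast++
slow=4 fast=7: a[fast]=6=a[slow] dup, fast++
slow=4 fast=8: a[fast]=6=a[slow] dup, fast++
slow=4 fast=9: a[fast]=8≠a[slow]=6 write a[5]=8, slow++,fast++
slow=5 fast=10: a[fast]=8=a[slow] dup, fast++
slow=5 fast=11: a[fast]=9≠a[slow]=8 write a[6]=9, slow++,fast++
slow=6 fast=12: a[fast]=9=a[slow] dup, fast++
slow=6 fast=13: a[fast]=10≠a[slow]=9 write a[7]=10, slow++,fast++
slow=7 fast=14: a[fast]=12≠a[slow]=10 write a[8]=12, slow++,fast++
slow=8 fast=15: a[fast]=13≠a[slow]=12 write a[9]=13, slow++,fast++
slow=9 fast=16: a[fast]=13=a[slow] dup, fast++
slow=9 fast=17: a[fast]=13=a[slow] dup, fast++
slow=9 fast=18: a[fast]=14≠a[slow]=13 write a[10]=14, slow++,fast++

slow=10, fast=19, prefix=[1, 2, 4, 6, 8, 9, 10, 12, 13, 14]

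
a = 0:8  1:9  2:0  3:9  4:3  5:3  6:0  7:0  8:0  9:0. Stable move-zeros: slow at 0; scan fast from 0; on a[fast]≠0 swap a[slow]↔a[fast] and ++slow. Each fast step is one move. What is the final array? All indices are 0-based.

(s=0,f=0) a[fast]=8≠0 swap→a[0]=8 → slow++,fast++
(s=1,f=1) a[fast]=9≠0 swap→a[1]=9 → slow++,fast++
(s=2,f=2) a[fast]=0 → fast++
(s=2,f=3) a[fast]=9≠0 swap→a[2]=9 → slow++,fast++
(s=3,f=4) a[fast]=3≠0 swap→a[3]=3 → slow++,fast++
(s=4,f=5) a[fast]=3≠0 swap→a[4]=3 → slow++,fast++
(s=5,f=6) a[fast]=0 → fast++
(s=5,f=7) a[fast]=0 → fast++
(s=5,f=8) a[fast]=0 → fast++
(s=5,f=9) a[fast]=0 → fast++

[8, 9, 9, 3, 3, 0, 0, 0, 0, 0]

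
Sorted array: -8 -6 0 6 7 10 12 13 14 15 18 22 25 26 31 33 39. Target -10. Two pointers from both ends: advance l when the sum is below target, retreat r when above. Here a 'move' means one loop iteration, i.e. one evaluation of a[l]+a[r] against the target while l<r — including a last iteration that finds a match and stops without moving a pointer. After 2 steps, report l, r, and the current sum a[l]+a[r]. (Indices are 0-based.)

l=0, r=14, sum=23

l=0 r=16: -8+39=31 >-10, r--
l=0 r=15: -8+33=25 >-10, r--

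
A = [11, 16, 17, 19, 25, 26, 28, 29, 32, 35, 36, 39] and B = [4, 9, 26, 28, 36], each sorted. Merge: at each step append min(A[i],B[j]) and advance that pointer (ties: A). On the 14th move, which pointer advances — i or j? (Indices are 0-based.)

[i=0,j=0] A[i]=11>B[j]=4 take 4 → j++
[i=0,j=1] A[i]=11>B[j]=9 take 9 → j++
[i=0,j=2] A[i]=11<=B[j]=26 take 11 → i++
[i=1,j=2] A[i]=16<=B[j]=26 take 16 → i++
[i=2,j=2] A[i]=17<=B[j]=26 take 17 → i++
[i=3,j=2] A[i]=19<=B[j]=26 take 19 → i++
[i=4,j=2] A[i]=25<=B[j]=26 take 25 → i++
[i=5,j=2] A[i]=26<=B[j]=26 take 26 → i++
[i=6,j=2] A[i]=28>B[j]=26 take 26 → j++
[i=6,j=3] A[i]=28<=B[j]=28 take 28 → i++
[i=7,j=3] A[i]=29>B[j]=28 take 28 → j++
[i=7,j=4] A[i]=29<=B[j]=36 take 29 → i++
[i=8,j=4] A[i]=32<=B[j]=36 take 32 → i++
[i=9,j=4] A[i]=35<=B[j]=36 take 35 → i++

i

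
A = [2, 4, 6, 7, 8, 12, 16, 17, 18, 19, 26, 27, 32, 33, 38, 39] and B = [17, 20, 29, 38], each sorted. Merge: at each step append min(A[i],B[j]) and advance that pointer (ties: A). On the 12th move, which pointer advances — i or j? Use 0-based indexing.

j

[i=0,j=0] A[i]=2<=B[j]=17 take 2 → i++
[i=1,j=0] A[i]=4<=B[j]=17 take 4 → i++
[i=2,j=0] A[i]=6<=B[j]=17 take 6 → i++
[i=3,j=0] A[i]=7<=B[j]=17 take 7 → i++
[i=4,j=0] A[i]=8<=B[j]=17 take 8 → i++
[i=5,j=0] A[i]=12<=B[j]=17 take 12 → i++
[i=6,j=0] A[i]=16<=B[j]=17 take 16 → i++
[i=7,j=0] A[i]=17<=B[j]=17 take 17 → i++
[i=8,j=0] A[i]=18>B[j]=17 take 17 → j++
[i=8,j=1] A[i]=18<=B[j]=20 take 18 → i++
[i=9,j=1] A[i]=19<=B[j]=20 take 19 → i++
[i=10,j=1] A[i]=26>B[j]=20 take 20 → j++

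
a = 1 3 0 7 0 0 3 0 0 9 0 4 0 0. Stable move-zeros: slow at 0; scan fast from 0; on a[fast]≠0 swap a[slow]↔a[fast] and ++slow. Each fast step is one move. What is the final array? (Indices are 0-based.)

(s=0,f=0) a[fast]=1≠0 swap→a[0]=1 → slow++,fast++
(s=1,f=1) a[fast]=3≠0 swap→a[1]=3 → slow++,fast++
(s=2,f=2) a[fast]=0 → fast++
(s=2,f=3) a[fast]=7≠0 swap→a[2]=7 → slow++,fast++
(s=3,f=4) a[fast]=0 → fast++
(s=3,f=5) a[fast]=0 → fast++
(s=3,f=6) a[fast]=3≠0 swap→a[3]=3 → slow++,fast++
(s=4,f=7) a[fast]=0 → fast++
(s=4,f=8) a[fast]=0 → fast++
(s=4,f=9) a[fast]=9≠0 swap→a[4]=9 → slow++,fast++
(s=5,f=10) a[fast]=0 → fast++
(s=5,f=11) a[fast]=4≠0 swap→a[5]=4 → slow++,fast++
(s=6,f=12) a[fast]=0 → fast++
(s=6,f=13) a[fast]=0 → fast++

[1, 3, 7, 3, 9, 4, 0, 0, 0, 0, 0, 0, 0, 0]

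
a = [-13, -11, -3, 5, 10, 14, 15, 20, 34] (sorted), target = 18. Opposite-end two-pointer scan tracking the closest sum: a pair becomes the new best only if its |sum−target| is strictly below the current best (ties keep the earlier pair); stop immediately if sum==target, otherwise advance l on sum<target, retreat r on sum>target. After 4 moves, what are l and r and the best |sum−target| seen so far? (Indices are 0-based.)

[0,8] -13+34=21 d=3 * → r--
[0,7] -13+20=7 d=11 → l++
[1,7] -11+20=9 d=9 → l++
[2,7] -3+20=17 d=1 * → l++

l=3, r=7, best |Δ|=1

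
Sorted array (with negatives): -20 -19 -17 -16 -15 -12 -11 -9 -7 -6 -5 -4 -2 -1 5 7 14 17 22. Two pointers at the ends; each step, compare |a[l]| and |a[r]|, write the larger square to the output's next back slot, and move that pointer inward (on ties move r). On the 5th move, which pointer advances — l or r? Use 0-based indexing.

l

[0,18] |-20|<=|22| out[18]=484 → r--
[0,17] |-20|>|17| out[17]=400 → l++
[1,17] |-19|>|17| out[16]=361 → l++
[2,17] |-17|<=|17| out[15]=289 → r--
[2,16] |-17|>|14| out[14]=289 → l++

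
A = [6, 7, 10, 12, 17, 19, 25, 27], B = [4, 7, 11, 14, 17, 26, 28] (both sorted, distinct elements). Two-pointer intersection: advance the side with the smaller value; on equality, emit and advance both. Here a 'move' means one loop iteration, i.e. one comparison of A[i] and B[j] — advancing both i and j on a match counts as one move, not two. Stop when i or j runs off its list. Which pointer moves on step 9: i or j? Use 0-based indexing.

[i=0,j=0] 6>4 → j++
[i=0,j=1] 6<7 → i++
[i=1,j=1] 7==7 emit → i++,j++
[i=2,j=2] 10<11 → i++
[i=3,j=2] 12>11 → j++
[i=3,j=3] 12<14 → i++
[i=4,j=3] 17>14 → j++
[i=4,j=4] 17==17 emit → i++,j++
[i=5,j=5] 19<26 → i++

i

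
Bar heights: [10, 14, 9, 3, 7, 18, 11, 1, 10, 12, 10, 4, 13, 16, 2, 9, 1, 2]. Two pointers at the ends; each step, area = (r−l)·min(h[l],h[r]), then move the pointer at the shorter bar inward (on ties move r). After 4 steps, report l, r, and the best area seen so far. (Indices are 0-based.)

l=0 r=17: min(10,2)*17=34 best=34 *, r--
l=0 r=16: min(10,1)*16=16 best=34, r--
l=0 r=15: min(10,9)*15=135 best=135 *, r--
l=0 r=14: min(10,2)*14=28 best=135, r--

l=0, r=13, best area=135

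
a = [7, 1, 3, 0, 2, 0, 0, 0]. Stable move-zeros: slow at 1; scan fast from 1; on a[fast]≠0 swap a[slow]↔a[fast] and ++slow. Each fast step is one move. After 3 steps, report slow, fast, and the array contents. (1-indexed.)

slow=4, fast=4, a=[7, 1, 3, 0, 2, 0, 0, 0]

slow=1 fast=1: a[fast]=7≠0 swap→a[1]=7, slow++,fast++
slow=2 fast=2: a[fast]=1≠0 swap→a[2]=1, slow++,fast++
slow=3 fast=3: a[fast]=3≠0 swap→a[3]=3, slow++,fast++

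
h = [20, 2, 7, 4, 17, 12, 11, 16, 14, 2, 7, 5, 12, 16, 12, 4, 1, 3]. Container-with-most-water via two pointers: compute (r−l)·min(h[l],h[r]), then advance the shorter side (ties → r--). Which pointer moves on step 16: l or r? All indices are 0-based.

r

l=0 r=17: min(20,3)*17=51 best=51 *, r--
l=0 r=16: min(20,1)*16=16 best=51, r--
l=0 r=15: min(20,4)*15=60 best=60 *, r--
l=0 r=14: min(20,12)*14=168 best=168 *, r--
l=0 r=13: min(20,16)*13=208 best=208 *, r--
l=0 r=12: min(20,12)*12=144 best=208, r--
l=0 r=11: min(20,5)*11=55 best=208, r--
l=0 r=10: min(20,7)*10=70 best=208, r--
l=0 r=9: min(20,2)*9=18 best=208, r--
l=0 r=8: min(20,14)*8=112 best=208, r--
l=0 r=7: min(20,16)*7=112 best=208, r--
l=0 r=6: min(20,11)*6=66 best=208, r--
l=0 r=5: min(20,12)*5=60 best=208, r--
l=0 r=4: min(20,17)*4=68 best=208, r--
l=0 r=3: min(20,4)*3=12 best=208, r--
l=0 r=2: min(20,7)*2=14 best=208, r--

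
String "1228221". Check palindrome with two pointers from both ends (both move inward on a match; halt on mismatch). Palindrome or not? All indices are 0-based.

palindrome

l=0 r=6: '1'=='1', l++,r--
l=1 r=5: '2'=='2', l++,r--
l=2 r=4: '2'=='2', l++,r--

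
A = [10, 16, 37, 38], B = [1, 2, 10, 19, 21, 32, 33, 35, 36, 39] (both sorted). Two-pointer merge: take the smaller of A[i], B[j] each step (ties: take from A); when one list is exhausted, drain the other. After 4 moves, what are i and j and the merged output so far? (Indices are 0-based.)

i=0 j=0: A[i]=10>B[j]=1 take 1, j++
i=0 j=1: A[i]=10>B[j]=2 take 2, j++
i=0 j=2: A[i]=10<=B[j]=10 take 10, i++
i=1 j=2: A[i]=16>B[j]=10 take 10, j++

i=1, j=3, merged so far=[1, 2, 10, 10]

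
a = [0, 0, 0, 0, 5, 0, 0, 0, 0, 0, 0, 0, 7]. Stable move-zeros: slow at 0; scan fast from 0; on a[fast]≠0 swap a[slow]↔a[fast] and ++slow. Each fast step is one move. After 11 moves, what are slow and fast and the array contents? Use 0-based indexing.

slow=1, fast=11, a=[5, 0, 0, 0, 0, 0, 0, 0, 0, 0, 0, 0, 7]

(s=0,f=0) a[fast]=0 → fast++
(s=0,f=1) a[fast]=0 → fast++
(s=0,f=2) a[fast]=0 → fast++
(s=0,f=3) a[fast]=0 → fast++
(s=0,f=4) a[fast]=5≠0 swap→a[0]=5 → slow++,fast++
(s=1,f=5) a[fast]=0 → fast++
(s=1,f=6) a[fast]=0 → fast++
(s=1,f=7) a[fast]=0 → fast++
(s=1,f=8) a[fast]=0 → fast++
(s=1,f=9) a[fast]=0 → fast++
(s=1,f=10) a[fast]=0 → fast++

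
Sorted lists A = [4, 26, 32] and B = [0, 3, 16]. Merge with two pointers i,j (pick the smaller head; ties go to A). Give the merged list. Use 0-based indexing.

[0, 3, 4, 16, 26, 32]

i=0 j=0: A[i]=4>B[j]=0 take 0, j++
i=0 j=1: A[i]=4>B[j]=3 take 3, j++
i=0 j=2: A[i]=4<=B[j]=16 take 4, i++
i=1 j=2: A[i]=26>B[j]=16 take 16, j++
i=1 j=3: B done, take A[i]=26, i++
i=2 j=3: B done, take A[i]=32, i++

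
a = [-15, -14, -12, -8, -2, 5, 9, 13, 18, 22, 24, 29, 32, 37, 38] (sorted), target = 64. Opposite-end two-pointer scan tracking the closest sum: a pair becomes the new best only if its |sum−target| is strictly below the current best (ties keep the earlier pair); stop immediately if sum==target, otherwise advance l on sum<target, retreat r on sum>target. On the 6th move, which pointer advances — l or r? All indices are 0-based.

l

[0,14] -15+38=23 d=41 * → l++
[1,14] -14+38=24 d=40 * → l++
[2,14] -12+38=26 d=38 * → l++
[3,14] -8+38=30 d=34 * → l++
[4,14] -2+38=36 d=28 * → l++
[5,14] 5+38=43 d=21 * → l++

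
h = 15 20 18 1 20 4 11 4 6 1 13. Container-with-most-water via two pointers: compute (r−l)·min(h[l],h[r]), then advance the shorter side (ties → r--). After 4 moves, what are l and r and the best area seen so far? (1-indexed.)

l=1, r=7, best area=130

[1,11] min(15,13)*10=130 best=130 * → r--
[1,10] min(15,1)*9=9 best=130 → r--
[1,9] min(15,6)*8=48 best=130 → r--
[1,8] min(15,4)*7=28 best=130 → r--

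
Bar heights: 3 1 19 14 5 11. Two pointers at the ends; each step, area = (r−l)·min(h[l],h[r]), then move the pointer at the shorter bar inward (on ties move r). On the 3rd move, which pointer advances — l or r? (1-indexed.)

[1,6] min(3,11)*5=15 best=15 * → l++
[2,6] min(1,11)*4=4 best=15 → l++
[3,6] min(19,11)*3=33 best=33 * → r--

r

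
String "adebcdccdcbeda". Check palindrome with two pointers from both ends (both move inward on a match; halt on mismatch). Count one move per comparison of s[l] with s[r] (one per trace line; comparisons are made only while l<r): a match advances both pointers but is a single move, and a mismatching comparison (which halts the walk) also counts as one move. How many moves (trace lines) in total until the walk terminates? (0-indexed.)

l=0 r=13: 'a'=='a', l++,r--
l=1 r=12: 'd'=='d', l++,r--
l=2 r=11: 'e'=='e', l++,r--
l=3 r=10: 'b'=='b', l++,r--
l=4 r=9: 'c'=='c', l++,r--
l=5 r=8: 'd'=='d', l++,r--
l=6 r=7: 'c'=='c', l++,r--

7 moves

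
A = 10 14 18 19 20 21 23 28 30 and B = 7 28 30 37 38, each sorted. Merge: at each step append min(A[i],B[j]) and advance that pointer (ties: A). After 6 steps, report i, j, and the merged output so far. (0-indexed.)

i=0 j=0: A[i]=10>B[j]=7 take 7, j++
i=0 j=1: A[i]=10<=B[j]=28 take 10, i++
i=1 j=1: A[i]=14<=B[j]=28 take 14, i++
i=2 j=1: A[i]=18<=B[j]=28 take 18, i++
i=3 j=1: A[i]=19<=B[j]=28 take 19, i++
i=4 j=1: A[i]=20<=B[j]=28 take 20, i++

i=5, j=1, merged so far=[7, 10, 14, 18, 19, 20]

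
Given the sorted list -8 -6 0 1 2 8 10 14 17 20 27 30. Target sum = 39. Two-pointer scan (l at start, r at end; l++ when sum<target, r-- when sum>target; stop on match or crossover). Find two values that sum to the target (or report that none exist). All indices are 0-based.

no pair

l=0 r=11: -8+30=22 <39, l++
l=1 r=11: -6+30=24 <39, l++
l=2 r=11: 0+30=30 <39, l++
l=3 r=11: 1+30=31 <39, l++
l=4 r=11: 2+30=32 <39, l++
l=5 r=11: 8+30=38 <39, l++
l=6 r=11: 10+30=40 >39, r--
l=6 r=10: 10+27=37 <39, l++
l=7 r=10: 14+27=41 >39, r--
l=7 r=9: 14+20=34 <39, l++
l=8 r=9: 17+20=37 <39, l++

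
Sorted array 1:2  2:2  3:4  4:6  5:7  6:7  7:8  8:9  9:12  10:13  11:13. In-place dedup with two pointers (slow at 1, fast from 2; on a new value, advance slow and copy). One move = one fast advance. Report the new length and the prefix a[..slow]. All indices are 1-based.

(s=1,f=2) a[fast]=2=a[slow] dup → fast++
(s=1,f=3) a[fast]=4≠a[slow]=2 write a[2]=4 → slow++,fast++
(s=2,f=4) a[fast]=6≠a[slow]=4 write a[3]=6 → slow++,fast++
(s=3,f=5) a[fast]=7≠a[slow]=6 write a[4]=7 → slow++,fast++
(s=4,f=6) a[fast]=7=a[slow] dup → fast++
(s=4,f=7) a[fast]=8≠a[slow]=7 write a[5]=8 → slow++,fast++
(s=5,f=8) a[fast]=9≠a[slow]=8 write a[6]=9 → slow++,fast++
(s=6,f=9) a[fast]=12≠a[slow]=9 write a[7]=12 → slow++,fast++
(s=7,f=10) a[fast]=13≠a[slow]=12 write a[8]=13 → slow++,fast++
(s=8,f=11) a[fast]=13=a[slow] dup → fast++

length 8; prefix = [2, 4, 6, 7, 8, 9, 12, 13]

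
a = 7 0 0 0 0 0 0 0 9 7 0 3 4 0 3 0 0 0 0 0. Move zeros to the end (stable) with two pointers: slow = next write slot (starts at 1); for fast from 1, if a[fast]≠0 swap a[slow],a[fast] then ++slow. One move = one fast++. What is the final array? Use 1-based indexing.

(s=1,f=1) a[fast]=7≠0 swap→a[1]=7 → slow++,fast++
(s=2,f=2) a[fast]=0 → fast++
(s=2,f=3) a[fast]=0 → fast++
(s=2,f=4) a[fast]=0 → fast++
(s=2,f=5) a[fast]=0 → fast++
(s=2,f=6) a[fast]=0 → fast++
(s=2,f=7) a[fast]=0 → fast++
(s=2,f=8) a[fast]=0 → fast++
(s=2,f=9) a[fast]=9≠0 swap→a[2]=9 → slow++,fast++
(s=3,f=10) a[fast]=7≠0 swap→a[3]=7 → slow++,fast++
(s=4,f=11) a[fast]=0 → fast++
(s=4,f=12) a[fast]=3≠0 swap→a[4]=3 → slow++,fast++
(s=5,f=13) a[fast]=4≠0 swap→a[5]=4 → slow++,fast++
(s=6,f=14) a[fast]=0 → fast++
(s=6,f=15) a[fast]=3≠0 swap→a[6]=3 → slow++,fast++
(s=7,f=16) a[fast]=0 → fast++
(s=7,f=17) a[fast]=0 → fast++
(s=7,f=18) a[fast]=0 → fast++
(s=7,f=19) a[fast]=0 → fast++
(s=7,f=20) a[fast]=0 → fast++

[7, 9, 7, 3, 4, 3, 0, 0, 0, 0, 0, 0, 0, 0, 0, 0, 0, 0, 0, 0]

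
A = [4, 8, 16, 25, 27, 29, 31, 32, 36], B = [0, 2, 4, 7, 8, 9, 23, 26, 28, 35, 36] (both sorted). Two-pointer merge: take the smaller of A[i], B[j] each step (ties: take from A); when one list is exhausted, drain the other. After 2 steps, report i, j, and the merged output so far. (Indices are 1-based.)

[i=1,j=1] A[i]=4>B[j]=0 take 0 → j++
[i=1,j=2] A[i]=4>B[j]=2 take 2 → j++

i=1, j=3, merged so far=[0, 2]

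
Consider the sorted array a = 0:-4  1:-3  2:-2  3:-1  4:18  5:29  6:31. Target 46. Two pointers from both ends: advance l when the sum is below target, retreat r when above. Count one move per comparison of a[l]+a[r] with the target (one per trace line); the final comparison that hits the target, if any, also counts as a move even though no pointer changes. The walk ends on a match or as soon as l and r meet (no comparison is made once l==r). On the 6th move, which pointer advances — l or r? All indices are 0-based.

r

l=0 r=6: -4+31=27 <46, l++
l=1 r=6: -3+31=28 <46, l++
l=2 r=6: -2+31=29 <46, l++
l=3 r=6: -1+31=30 <46, l++
l=4 r=6: 18+31=49 >46, r--
l=4 r=5: 18+29=47 >46, r--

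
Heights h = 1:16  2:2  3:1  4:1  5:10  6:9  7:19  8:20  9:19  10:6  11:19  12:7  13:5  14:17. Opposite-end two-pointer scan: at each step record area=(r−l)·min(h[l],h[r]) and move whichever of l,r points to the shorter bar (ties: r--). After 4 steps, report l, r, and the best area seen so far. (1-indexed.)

[1,14] min(16,17)*13=208 best=208 * → l++
[2,14] min(2,17)*12=24 best=208 → l++
[3,14] min(1,17)*11=11 best=208 → l++
[4,14] min(1,17)*10=10 best=208 → l++

l=5, r=14, best area=208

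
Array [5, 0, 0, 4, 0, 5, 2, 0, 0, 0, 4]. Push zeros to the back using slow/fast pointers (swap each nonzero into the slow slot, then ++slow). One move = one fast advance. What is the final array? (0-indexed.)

[5, 4, 5, 2, 4, 0, 0, 0, 0, 0, 0]

(s=0,f=0) a[fast]=5≠0 swap→a[0]=5 → slow++,fast++
(s=1,f=1) a[fast]=0 → fast++
(s=1,f=2) a[fast]=0 → fast++
(s=1,f=3) a[fast]=4≠0 swap→a[1]=4 → slow++,fast++
(s=2,f=4) a[fast]=0 → fast++
(s=2,f=5) a[fast]=5≠0 swap→a[2]=5 → slow++,fast++
(s=3,f=6) a[fast]=2≠0 swap→a[3]=2 → slow++,fast++
(s=4,f=7) a[fast]=0 → fast++
(s=4,f=8) a[fast]=0 → fast++
(s=4,f=9) a[fast]=0 → fast++
(s=4,f=10) a[fast]=4≠0 swap→a[4]=4 → slow++,fast++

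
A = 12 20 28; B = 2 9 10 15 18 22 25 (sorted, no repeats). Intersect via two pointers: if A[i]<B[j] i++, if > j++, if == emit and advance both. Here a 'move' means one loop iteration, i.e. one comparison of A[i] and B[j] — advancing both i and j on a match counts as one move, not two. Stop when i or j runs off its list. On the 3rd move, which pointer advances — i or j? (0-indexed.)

j

i=0 j=0: 12>2, j++
i=0 j=1: 12>9, j++
i=0 j=2: 12>10, j++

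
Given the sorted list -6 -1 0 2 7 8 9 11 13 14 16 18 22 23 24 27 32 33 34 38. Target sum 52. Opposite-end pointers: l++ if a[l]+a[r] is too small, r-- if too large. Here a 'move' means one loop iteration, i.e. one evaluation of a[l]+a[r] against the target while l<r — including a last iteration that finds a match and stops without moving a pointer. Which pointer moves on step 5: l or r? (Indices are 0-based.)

[0,19] -6+38=32 <52 → l++
[1,19] -1+38=37 <52 → l++
[2,19] 0+38=38 <52 → l++
[3,19] 2+38=40 <52 → l++
[4,19] 7+38=45 <52 → l++

l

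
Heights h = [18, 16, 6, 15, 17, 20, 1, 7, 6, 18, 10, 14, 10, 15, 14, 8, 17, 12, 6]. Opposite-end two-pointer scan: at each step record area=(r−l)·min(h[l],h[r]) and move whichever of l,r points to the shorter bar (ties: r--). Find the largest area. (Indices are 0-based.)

max area = 272

[0,18] min(18,6)*18=108 best=108 * → r--
[0,17] min(18,12)*17=204 best=204 * → r--
[0,16] min(18,17)*16=272 best=272 * → r--
[0,15] min(18,8)*15=120 best=272 → r--
[0,14] min(18,14)*14=196 best=272 → r--
[0,13] min(18,15)*13=195 best=272 → r--
[0,12] min(18,10)*12=120 best=272 → r--
[0,11] min(18,14)*11=154 best=272 → r--
[0,10] min(18,10)*10=100 best=272 → r--
[0,9] min(18,18)*9=162 best=272 → r--
[0,8] min(18,6)*8=48 best=272 → r--
[0,7] min(18,7)*7=49 best=272 → r--
[0,6] min(18,1)*6=6 best=272 → r--
[0,5] min(18,20)*5=90 best=272 → l++
[1,5] min(16,20)*4=64 best=272 → l++
[2,5] min(6,20)*3=18 best=272 → l++
[3,5] min(15,20)*2=30 best=272 → l++
[4,5] min(17,20)*1=17 best=272 → l++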